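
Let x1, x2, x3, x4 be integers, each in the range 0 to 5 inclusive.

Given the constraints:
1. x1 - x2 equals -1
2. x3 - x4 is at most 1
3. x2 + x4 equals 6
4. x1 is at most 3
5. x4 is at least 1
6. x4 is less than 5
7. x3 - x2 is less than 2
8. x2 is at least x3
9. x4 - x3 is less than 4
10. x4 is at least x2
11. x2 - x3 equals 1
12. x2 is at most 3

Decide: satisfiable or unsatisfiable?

Satisfiable

Setting (x1, x2, x3, x4) = (2, 3, 2, 3) satisfies everything: constraint 1: x1 - x2 = -1; constraint 2: x3 - x4 = -1, and the others follow.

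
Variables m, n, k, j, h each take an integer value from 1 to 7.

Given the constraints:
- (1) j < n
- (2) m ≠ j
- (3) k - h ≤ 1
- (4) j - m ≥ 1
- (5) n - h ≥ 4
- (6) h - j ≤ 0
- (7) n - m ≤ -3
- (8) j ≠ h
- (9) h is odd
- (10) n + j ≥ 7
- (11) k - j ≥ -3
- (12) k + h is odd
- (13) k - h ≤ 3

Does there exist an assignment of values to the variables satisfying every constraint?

Constraints 4, 5, 7, 11, and 13 give n − h ≥ 4, h − k ≥ -3, k − j ≥ -3, j − m ≥ 1, m − n ≥ 3.
Adding all 5 inequalities: the left sides telescope to 0, and the right sides sum to 4 + (-3) + (-3) + 1 + 3 = 2. So 0 ≥ 2, which is false.

Unsatisfiable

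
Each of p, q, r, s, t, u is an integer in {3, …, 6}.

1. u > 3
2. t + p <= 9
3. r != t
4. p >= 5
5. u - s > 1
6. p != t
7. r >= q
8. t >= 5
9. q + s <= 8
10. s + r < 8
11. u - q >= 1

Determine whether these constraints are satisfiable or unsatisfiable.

Unsatisfiable

From constraint 8: t ≥ 5. From constraint 4: p ≥ 5. Hence t + p ≥ 10. But constraint 2 requires t + p ≤ 9, and 9 < 10. Contradiction.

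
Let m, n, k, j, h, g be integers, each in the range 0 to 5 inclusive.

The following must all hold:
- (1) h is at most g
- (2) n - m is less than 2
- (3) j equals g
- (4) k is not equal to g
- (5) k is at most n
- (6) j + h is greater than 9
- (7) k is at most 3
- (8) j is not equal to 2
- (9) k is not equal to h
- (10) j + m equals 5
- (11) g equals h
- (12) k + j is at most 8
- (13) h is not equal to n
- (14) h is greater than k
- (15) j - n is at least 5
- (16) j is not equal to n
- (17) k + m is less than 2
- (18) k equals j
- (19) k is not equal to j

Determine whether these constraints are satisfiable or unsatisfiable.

From constraints 3, 11, and 18, k = j = g = h, so k = h. But constraint 9 says k ≠ h. Contradiction.

Unsatisfiable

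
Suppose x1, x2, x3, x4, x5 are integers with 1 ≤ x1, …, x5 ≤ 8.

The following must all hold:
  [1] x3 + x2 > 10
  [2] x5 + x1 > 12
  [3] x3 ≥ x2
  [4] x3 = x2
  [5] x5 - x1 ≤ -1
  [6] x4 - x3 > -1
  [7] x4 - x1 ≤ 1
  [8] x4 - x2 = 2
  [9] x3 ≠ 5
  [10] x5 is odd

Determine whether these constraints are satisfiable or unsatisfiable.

One satisfying assignment is x1 = 8, x2 = 6, x3 = 6, x4 = 8, x5 = 7.
For the less obvious constraints — constraint 1: x3 + x2 = 12; constraint 2: x5 + x1 = 15 — and the others hold by inspection.

Satisfiable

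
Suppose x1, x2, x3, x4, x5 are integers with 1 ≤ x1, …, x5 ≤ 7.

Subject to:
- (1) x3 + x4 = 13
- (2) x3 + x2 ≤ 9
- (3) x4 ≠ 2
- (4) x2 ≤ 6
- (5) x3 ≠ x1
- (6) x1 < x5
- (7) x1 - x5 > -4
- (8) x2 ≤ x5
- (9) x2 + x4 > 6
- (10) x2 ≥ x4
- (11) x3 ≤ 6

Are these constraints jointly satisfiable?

Unsatisfiable

From constraint 11: x3 ≤ 6. From constraints 4 and 10: x4 ≤ x2 ≤ 6. Hence x3 + x4 ≤ 12. But constraint 1 requires x3 + x4 = 13, and 13 > 12. Contradiction.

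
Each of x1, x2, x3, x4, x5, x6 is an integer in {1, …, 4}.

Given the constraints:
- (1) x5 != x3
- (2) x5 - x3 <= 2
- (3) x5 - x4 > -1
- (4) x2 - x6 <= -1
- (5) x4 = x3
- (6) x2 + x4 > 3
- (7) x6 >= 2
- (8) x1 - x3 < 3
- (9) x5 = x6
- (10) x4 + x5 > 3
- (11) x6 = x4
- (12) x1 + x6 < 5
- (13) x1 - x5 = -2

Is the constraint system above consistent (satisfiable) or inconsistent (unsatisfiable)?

From constraints 5, 9, and 11, x5 = x6 = x4 = x3, so x5 = x3. But constraint 1 says x5 ≠ x3. Contradiction.

Unsatisfiable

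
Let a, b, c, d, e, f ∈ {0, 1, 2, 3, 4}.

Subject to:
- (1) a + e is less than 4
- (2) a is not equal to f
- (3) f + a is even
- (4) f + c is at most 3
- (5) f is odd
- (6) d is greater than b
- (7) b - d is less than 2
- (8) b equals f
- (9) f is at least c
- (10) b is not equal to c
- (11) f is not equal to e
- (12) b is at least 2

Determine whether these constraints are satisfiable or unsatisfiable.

Satisfiable

Take a = 1, b = 3, c = 0, d = 4, e = 0, f = 3. Then constraint 1: a + e = 1; constraint 4: f + c = 3; constraint 7: b - d = -1, and every other listed constraint is also met.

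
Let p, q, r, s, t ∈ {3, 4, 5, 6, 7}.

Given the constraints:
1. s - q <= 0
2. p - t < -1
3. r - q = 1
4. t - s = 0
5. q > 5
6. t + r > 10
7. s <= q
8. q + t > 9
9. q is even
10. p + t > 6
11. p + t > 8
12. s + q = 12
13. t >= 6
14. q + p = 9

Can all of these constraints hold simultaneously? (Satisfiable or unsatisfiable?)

One satisfying assignment is p = 3, q = 6, r = 7, s = 6, t = 6.
For the less obvious constraints — constraint 1: s - q = 0; constraint 2: p - t = -3; constraint 3: r - q = 1 — and the others hold by inspection.

Satisfiable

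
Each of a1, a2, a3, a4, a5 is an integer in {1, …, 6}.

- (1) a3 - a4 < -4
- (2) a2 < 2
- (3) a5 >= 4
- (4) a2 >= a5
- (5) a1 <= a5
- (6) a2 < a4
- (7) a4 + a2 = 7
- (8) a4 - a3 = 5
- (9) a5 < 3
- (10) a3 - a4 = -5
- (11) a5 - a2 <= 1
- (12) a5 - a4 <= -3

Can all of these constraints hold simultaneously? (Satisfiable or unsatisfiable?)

From constraints 3 and 4: a2 ≥ a5 and a5 ≥ 4, so a2 ≥ 4. From constraint 2: a2 ≤ 1. But 1 < 4, so no value of a2 works.

Unsatisfiable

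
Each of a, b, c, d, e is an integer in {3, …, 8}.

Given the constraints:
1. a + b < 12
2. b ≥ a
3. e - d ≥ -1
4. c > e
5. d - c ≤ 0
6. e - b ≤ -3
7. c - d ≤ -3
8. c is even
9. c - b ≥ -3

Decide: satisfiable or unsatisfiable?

Unsatisfiable

Constraints 3, 6, 7, and 9 give c − b ≥ -3, b − e ≥ 3, e − d ≥ -1, d − c ≥ 3.
Adding all 4 inequalities: the left sides telescope to 0, and the right sides sum to (-3) + 3 + (-1) + 3 = 2. So 0 ≥ 2, which is false.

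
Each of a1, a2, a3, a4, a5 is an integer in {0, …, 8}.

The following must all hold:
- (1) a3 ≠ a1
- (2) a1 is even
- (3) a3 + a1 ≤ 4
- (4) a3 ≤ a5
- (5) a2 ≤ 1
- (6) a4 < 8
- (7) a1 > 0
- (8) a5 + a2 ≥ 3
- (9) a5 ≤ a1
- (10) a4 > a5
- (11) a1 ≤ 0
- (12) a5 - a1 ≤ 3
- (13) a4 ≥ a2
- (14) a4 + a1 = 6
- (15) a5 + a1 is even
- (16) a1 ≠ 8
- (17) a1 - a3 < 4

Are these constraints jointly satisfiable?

From constraints 9 and 11: a5 ≤ a1 ≤ 0. From constraint 5: a2 ≤ 1. Hence a5 + a2 ≤ 1. But constraint 8 requires a5 + a2 ≥ 3, and 3 > 1. Contradiction.

Unsatisfiable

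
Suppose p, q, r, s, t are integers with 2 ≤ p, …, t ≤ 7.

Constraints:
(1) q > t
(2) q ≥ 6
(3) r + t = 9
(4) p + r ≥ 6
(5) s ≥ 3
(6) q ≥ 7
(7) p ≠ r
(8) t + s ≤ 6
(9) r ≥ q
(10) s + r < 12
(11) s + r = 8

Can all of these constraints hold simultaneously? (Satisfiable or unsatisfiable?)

Unsatisfiable

From constraint 5: s ≥ 3. From constraints 6 and 9: r ≥ q ≥ 7. Hence s + r ≥ 10. But constraint 11 requires s + r = 8, and 8 < 10. Contradiction.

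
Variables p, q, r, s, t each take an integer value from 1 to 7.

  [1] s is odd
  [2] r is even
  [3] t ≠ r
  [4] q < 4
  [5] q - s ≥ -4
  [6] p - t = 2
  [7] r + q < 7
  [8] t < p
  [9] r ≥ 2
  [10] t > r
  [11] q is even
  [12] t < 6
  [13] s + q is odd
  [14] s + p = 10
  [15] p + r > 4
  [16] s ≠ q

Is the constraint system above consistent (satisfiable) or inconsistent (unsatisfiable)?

Try p = 5, q = 2, r = 2, s = 5, t = 3.
Check constraint 5: q - s = -3; constraint 6: p - t = 2. The remaining constraints are straightforward to verify.

Satisfiable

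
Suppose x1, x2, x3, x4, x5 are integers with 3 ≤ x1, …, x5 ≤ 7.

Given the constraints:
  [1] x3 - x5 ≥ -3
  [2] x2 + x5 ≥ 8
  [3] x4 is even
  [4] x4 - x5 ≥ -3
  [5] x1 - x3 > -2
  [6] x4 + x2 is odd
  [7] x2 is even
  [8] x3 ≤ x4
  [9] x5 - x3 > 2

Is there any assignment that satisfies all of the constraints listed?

Constraint 3 makes x4 even and constraint 7 makes x2 even, so x4 + x2 must be even. Constraint 6 says x4 + x2 is odd — contradiction.

Unsatisfiable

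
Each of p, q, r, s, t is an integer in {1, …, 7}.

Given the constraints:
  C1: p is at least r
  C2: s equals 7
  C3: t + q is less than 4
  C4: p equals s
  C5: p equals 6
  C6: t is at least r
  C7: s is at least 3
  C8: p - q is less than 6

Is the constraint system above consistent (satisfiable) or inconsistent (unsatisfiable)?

Constraint 5 fixes p = 6 and constraint 2 fixes s = 7, but constraint 4 requires p = s. Since 6 ≠ 7, contradiction.

Unsatisfiable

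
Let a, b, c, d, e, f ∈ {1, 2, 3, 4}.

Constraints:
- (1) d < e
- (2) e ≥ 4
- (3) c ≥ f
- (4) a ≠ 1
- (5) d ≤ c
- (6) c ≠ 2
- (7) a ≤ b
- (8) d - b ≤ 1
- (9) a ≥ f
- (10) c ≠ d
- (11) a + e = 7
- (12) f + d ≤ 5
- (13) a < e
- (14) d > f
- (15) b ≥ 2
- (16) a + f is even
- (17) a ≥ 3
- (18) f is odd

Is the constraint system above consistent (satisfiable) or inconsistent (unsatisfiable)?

Take a = 3, b = 4, c = 4, d = 3, e = 4, f = 1. Then constraint 8: d - b = -1; constraint 11: a + e = 7, and every other listed constraint is also met.

Satisfiable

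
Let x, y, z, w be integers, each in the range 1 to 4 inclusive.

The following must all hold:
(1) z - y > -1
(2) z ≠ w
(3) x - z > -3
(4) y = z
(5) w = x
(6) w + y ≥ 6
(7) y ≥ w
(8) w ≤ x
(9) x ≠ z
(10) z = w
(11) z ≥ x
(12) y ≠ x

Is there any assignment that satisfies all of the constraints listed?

From constraints 4, 5, and 10, y = z = w = x, so y = x. But constraint 12 says y ≠ x. Contradiction.

Unsatisfiable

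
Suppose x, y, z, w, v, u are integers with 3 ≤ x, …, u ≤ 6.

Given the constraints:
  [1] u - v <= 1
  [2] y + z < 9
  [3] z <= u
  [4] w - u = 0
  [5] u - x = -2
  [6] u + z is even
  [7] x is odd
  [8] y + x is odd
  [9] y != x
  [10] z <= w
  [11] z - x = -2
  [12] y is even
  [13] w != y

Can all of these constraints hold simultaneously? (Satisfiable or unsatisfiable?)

The assignment x = 5, y = 4, z = 3, w = 3, v = 4, u = 3 works:
  constraint 1 holds since u - v = -1.
  constraint 2 holds since y + z = 7.
The rest check out directly.

Satisfiable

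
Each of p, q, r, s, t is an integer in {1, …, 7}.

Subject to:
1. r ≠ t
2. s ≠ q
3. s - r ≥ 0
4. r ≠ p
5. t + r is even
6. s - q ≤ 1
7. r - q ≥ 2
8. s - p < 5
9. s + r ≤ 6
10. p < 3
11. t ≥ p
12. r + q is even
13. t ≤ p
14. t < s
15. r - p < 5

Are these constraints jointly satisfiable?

Constraints 3, 6, and 7 give r − q ≥ 2, q − s ≥ -1, s − r ≥ 0.
Adding all 3 inequalities: the left sides telescope to 0, and the right sides sum to 2 + (-1) + 0 = 1. So 0 ≥ 1, which is false.

Unsatisfiable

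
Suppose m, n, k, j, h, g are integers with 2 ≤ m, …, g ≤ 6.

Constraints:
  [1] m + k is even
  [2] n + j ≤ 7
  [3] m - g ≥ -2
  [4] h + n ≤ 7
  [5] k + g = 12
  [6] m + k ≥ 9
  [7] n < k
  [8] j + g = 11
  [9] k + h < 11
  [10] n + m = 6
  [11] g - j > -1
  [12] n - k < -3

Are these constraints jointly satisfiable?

Satisfiable

Try m = 4, n = 2, k = 6, j = 5, h = 2, g = 6.
Check constraint 2: n + j = 7; constraint 3: m - g = -2. The remaining constraints are straightforward to verify.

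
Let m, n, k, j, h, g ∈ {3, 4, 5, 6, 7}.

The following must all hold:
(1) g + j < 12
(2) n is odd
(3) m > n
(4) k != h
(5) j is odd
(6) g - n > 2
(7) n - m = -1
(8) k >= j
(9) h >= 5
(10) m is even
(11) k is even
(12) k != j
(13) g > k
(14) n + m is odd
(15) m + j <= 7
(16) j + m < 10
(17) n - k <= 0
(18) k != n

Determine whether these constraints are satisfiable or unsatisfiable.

Try m = 4, n = 3, k = 6, j = 3, h = 7, g = 7.
Check constraint 1: g + j = 10; constraint 6: g - n = 4. The remaining constraints are straightforward to verify.

Satisfiable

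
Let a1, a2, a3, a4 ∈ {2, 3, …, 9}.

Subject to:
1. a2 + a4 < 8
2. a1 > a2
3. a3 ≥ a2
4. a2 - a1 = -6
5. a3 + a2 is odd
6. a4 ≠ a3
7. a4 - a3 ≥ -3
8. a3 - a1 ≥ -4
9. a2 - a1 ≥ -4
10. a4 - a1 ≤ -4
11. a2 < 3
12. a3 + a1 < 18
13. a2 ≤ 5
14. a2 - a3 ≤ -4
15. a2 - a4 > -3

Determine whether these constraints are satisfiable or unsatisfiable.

Constraints 7, 9, 10, and 14 give a4 − a3 ≥ -3, a3 − a2 ≥ 4, a2 − a1 ≥ -4, a1 − a4 ≥ 4.
Adding all 4 inequalities: the left sides telescope to 0, and the right sides sum to (-3) + 4 + (-4) + 4 = 1. So 0 ≥ 1, which is false.

Unsatisfiable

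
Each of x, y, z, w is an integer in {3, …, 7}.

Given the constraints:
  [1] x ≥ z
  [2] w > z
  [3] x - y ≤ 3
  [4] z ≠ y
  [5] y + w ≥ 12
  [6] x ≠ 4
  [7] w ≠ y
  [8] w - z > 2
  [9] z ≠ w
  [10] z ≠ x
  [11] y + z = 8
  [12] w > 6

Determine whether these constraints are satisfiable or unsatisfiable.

Take x = 5, y = 5, z = 3, w = 7. Then constraint 3: x - y = 0; constraint 5: y + w = 12, and every other listed constraint is also met.

Satisfiable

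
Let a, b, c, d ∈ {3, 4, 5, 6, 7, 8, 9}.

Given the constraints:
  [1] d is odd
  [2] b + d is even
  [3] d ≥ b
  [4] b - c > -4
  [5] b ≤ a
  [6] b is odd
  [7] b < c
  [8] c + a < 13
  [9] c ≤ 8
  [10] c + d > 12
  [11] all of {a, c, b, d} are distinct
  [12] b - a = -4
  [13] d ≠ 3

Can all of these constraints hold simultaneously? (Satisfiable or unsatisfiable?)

One satisfying assignment is a = 7, b = 3, c = 4, d = 9.
For the less obvious constraints — constraint 4: b - c = -1; constraint 8: c + a = 11 — and the others hold by inspection.

Satisfiable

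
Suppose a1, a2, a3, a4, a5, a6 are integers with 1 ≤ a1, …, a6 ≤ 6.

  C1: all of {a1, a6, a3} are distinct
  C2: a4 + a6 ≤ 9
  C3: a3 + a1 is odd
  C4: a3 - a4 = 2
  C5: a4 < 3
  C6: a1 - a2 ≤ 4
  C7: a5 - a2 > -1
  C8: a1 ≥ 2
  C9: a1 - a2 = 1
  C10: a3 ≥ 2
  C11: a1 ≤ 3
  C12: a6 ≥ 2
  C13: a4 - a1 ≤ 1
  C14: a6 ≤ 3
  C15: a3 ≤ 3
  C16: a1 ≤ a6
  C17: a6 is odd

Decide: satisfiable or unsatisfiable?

Unsatisfiable

Constraints 8, 10, 11, 12, 14, and 15 confine each of a1, a6, a3 to the 2 values {2, 3}.
Constraint 1 requires all 3 of them to be distinct, but only 2 values are available — impossible by the pigeonhole principle.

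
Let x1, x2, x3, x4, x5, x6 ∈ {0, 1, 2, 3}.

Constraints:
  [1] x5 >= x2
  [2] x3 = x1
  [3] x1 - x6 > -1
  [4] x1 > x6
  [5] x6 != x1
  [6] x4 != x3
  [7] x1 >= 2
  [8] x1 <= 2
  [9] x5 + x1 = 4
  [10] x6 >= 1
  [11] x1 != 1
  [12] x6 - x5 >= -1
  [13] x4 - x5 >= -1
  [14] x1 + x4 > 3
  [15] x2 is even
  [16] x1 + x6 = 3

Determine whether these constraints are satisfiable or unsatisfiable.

Satisfiable

Take x1 = 2, x2 = 0, x3 = 2, x4 = 3, x5 = 2, x6 = 1. Then constraint 3: x1 - x6 = 1; constraint 9: x5 + x1 = 4; constraint 12: x6 - x5 = -1, and every other listed constraint is also met.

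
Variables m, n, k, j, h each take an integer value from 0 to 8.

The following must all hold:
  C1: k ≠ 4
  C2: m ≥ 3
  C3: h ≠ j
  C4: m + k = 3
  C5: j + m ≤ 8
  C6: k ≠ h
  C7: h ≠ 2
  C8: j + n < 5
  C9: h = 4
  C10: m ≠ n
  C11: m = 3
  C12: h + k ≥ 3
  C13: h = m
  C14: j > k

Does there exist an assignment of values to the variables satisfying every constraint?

Unsatisfiable

Constraint 9 fixes h = 4 and constraint 11 fixes m = 3, but constraint 13 requires h = m. Since 4 ≠ 3, contradiction.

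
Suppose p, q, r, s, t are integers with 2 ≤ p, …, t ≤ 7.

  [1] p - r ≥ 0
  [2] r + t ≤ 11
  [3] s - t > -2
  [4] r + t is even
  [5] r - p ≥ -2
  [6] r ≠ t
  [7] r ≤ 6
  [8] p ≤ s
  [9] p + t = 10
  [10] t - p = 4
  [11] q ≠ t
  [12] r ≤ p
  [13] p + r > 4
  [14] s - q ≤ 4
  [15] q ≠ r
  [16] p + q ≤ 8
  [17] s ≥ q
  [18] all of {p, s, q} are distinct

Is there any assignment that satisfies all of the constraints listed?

The assignment p = 3, q = 4, r = 3, s = 7, t = 7 works:
  constraint 1 holds since p - r = 0.
  constraint 2 holds since r + t = 10.
The rest check out directly.

Satisfiable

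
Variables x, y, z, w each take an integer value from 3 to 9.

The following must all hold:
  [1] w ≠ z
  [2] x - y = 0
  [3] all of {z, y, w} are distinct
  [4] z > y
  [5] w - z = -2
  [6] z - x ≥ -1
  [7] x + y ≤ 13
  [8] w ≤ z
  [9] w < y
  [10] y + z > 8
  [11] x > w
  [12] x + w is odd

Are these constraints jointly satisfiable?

Setting (x, y, z, w) = (5, 5, 6, 4) satisfies everything: constraint 2: x - y = 0; constraint 5: w - z = -2; constraint 6: z - x = 1, and the others follow.

Satisfiable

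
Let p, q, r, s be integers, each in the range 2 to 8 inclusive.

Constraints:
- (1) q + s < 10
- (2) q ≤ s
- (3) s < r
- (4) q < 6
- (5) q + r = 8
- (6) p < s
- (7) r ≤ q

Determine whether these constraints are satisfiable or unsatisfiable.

Constraints 2, 3, and 7 give r ≤ q, q ≤ s, s < r. Chaining: r ≤ q ≤ s < r, which forces r < r — impossible.

Unsatisfiable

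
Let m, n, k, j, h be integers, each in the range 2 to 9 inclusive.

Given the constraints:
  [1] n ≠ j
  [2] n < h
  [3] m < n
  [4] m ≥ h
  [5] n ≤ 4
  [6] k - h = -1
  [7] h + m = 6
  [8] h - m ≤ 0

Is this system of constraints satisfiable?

Constraints 2, 3, and 4 give h ≤ m, m < n, n < h. Chaining: h ≤ m < n < h, which forces h < h — impossible.

Unsatisfiable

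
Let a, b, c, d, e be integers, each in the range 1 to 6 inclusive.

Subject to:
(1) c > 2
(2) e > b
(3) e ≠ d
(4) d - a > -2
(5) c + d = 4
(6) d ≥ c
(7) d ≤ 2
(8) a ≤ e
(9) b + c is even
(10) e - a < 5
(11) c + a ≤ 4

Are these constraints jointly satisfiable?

Unsatisfiable

From constraint 1: c ≥ 3. From constraints 6 and 7: c ≤ d and d ≤ 2, so c ≤ 2. But 2 < 3, so no value of c works.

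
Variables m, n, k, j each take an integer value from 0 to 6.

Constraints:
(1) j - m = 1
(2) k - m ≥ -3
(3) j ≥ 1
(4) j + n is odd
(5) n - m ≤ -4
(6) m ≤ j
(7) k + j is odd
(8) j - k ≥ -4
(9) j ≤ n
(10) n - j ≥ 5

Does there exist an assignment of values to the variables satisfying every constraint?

Unsatisfiable

Constraints 2, 5, 8, and 10 give n − j ≥ 5, j − k ≥ -4, k − m ≥ -3, m − n ≥ 4.
Adding all 4 inequalities: the left sides telescope to 0, and the right sides sum to 5 + (-4) + (-3) + 4 = 2. So 0 ≥ 2, which is false.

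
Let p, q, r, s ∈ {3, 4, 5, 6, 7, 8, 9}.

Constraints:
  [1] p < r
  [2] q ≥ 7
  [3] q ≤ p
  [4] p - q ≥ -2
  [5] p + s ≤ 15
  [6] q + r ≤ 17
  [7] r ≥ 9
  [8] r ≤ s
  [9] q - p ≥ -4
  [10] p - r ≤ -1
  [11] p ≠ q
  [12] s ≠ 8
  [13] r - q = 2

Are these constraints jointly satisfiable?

Unsatisfiable

From constraints 2 and 3: p ≥ q ≥ 7. From constraints 7 and 8: s ≥ r ≥ 9. Hence p + s ≥ 16. But constraint 5 requires p + s ≤ 15, and 15 < 16. Contradiction.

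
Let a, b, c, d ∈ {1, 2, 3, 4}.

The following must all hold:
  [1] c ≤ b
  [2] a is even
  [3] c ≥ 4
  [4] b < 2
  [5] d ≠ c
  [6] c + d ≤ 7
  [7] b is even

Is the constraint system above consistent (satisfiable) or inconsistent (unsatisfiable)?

Unsatisfiable

From constraints 1 and 3: b ≥ c and c ≥ 4, so b ≥ 4. From constraint 4: b ≤ 1. But 1 < 4, so no value of b works.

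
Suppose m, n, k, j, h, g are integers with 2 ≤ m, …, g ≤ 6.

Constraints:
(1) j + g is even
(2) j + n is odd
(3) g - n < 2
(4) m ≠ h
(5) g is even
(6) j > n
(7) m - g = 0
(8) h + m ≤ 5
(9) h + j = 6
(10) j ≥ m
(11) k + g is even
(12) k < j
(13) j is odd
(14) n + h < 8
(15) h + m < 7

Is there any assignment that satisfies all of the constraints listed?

Unsatisfiable

Constraint 13 makes j odd and constraint 5 makes g even, so j + g must be odd. Constraint 1 says j + g is even — contradiction.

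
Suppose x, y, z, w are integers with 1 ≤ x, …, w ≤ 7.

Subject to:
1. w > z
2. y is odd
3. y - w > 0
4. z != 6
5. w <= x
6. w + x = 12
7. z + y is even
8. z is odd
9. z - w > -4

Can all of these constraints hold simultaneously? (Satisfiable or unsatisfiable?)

The assignment x = 7, y = 7, z = 3, w = 5 works:
  constraint 3 holds since y - w = 2.
  constraint 6 holds since w + x = 12.
The rest check out directly.

Satisfiable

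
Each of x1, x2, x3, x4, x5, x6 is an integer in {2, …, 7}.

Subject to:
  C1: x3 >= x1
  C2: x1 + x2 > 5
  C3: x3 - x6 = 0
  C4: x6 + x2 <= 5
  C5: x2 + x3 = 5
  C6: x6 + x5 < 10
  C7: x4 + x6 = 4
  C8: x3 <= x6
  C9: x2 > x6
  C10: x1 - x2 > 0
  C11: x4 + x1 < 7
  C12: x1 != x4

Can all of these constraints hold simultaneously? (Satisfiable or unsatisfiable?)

Unsatisfiable

Constraints 1, 8, 9, and 10 give x1 ≤ x3, x3 ≤ x6, x6 < x2, x2 < x1. Chaining: x1 ≤ x3 ≤ x6 < x2 < x1, which forces x1 < x1 — impossible.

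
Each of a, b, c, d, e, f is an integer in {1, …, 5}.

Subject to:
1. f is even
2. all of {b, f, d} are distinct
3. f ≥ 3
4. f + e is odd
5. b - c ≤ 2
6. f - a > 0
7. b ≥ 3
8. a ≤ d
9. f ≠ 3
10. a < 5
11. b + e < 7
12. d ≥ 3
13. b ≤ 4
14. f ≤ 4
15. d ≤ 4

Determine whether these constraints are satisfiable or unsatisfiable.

Constraints 3, 7, 12, 13, 14, and 15 confine each of b, f, d to the 2 values {3, 4}.
Constraint 2 requires all 3 of them to be distinct, but only 2 values are available — impossible by the pigeonhole principle.

Unsatisfiable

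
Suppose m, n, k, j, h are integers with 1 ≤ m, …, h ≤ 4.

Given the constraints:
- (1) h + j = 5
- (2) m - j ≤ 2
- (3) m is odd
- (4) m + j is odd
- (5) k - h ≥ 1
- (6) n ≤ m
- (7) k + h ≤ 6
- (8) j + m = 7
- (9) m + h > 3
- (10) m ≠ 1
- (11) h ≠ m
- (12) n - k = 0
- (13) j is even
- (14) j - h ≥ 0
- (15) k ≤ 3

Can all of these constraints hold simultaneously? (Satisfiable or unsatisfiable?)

Satisfiable

The assignment m = 3, n = 3, k = 3, j = 4, h = 1 works:
  constraint 1 holds since h + j = 5.
  constraint 2 holds since m - j = -1.
  constraint 5 holds since k - h = 2.
The rest check out directly.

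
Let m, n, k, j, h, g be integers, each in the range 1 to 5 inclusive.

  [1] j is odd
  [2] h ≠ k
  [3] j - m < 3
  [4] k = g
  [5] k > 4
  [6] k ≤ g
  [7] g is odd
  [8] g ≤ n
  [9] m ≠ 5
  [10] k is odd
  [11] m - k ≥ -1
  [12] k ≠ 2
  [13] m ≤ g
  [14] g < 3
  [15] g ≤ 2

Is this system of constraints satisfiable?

Unsatisfiable

From constraint 5: k ≥ 5. From constraints 6 and 15: k ≤ g and g ≤ 2, so k ≤ 2. But 2 < 5, so no value of k works.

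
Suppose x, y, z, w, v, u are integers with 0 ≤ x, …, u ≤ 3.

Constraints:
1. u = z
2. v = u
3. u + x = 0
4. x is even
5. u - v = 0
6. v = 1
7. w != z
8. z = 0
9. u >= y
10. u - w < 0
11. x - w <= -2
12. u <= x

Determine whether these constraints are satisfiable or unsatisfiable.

Constraint 6 fixes v = 1 and constraint 8 fixes z = 0. Constraints 1 and 2 give v = u = z, so v = z. But 1 ≠ 0 — contradiction.

Unsatisfiable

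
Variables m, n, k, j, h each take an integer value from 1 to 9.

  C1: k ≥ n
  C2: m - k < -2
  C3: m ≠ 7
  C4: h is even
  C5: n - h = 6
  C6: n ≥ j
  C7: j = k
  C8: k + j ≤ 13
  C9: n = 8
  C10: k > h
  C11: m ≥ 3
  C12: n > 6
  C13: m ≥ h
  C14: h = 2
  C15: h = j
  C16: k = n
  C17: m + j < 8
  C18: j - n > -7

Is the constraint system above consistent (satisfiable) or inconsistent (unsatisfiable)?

Constraint 14 fixes h = 2 and constraint 9 fixes n = 8. Constraints 7, 15, and 16 give h = j = k = n, so h = n. But 2 ≠ 8 — contradiction.

Unsatisfiable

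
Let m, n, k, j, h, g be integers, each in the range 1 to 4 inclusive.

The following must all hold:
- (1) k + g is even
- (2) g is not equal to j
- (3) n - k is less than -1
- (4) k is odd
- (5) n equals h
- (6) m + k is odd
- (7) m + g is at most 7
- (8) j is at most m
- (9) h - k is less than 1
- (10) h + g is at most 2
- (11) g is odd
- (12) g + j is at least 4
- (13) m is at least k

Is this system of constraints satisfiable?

One satisfying assignment is m = 4, n = 1, k = 3, j = 4, h = 1, g = 1.
For the less obvious constraints — constraint 3: n - k = -2; constraint 7: m + g = 5; constraint 9: h - k = -2 — and the others hold by inspection.

Satisfiable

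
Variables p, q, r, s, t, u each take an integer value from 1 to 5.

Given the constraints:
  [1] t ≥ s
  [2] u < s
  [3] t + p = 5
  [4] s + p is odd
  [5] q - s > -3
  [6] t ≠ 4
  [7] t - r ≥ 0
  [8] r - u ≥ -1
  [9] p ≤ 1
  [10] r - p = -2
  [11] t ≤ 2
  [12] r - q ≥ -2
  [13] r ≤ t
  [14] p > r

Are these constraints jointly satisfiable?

Unsatisfiable

From constraint 11: t ≤ 2. From constraint 9: p ≤ 1. Hence t + p ≤ 3. But constraint 3 requires t + p = 5, and 5 > 3. Contradiction.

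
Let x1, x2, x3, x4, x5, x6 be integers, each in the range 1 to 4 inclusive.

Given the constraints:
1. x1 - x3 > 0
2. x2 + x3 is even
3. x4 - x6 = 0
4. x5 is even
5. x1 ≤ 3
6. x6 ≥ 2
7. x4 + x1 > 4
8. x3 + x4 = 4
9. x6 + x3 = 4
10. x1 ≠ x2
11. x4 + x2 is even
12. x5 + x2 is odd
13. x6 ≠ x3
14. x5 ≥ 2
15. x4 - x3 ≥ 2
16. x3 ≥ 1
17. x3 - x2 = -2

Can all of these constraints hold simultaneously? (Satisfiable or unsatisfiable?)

Satisfiable

One satisfying assignment is x1 = 2, x2 = 3, x3 = 1, x4 = 3, x5 = 2, x6 = 3.
For the less obvious constraints — constraint 1: x1 - x3 = 1; constraint 3: x4 - x6 = 0 — and the others hold by inspection.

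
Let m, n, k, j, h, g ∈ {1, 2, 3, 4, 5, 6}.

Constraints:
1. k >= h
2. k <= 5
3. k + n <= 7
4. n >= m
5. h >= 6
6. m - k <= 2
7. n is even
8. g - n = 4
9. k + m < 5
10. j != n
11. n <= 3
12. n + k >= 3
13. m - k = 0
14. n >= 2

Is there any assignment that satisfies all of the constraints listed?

From constraints 1 and 5: k ≥ h ≥ 6. From constraint 14: n ≥ 2. Hence k + n ≥ 8. But constraint 3 requires k + n ≤ 7, and 7 < 8. Contradiction.

Unsatisfiable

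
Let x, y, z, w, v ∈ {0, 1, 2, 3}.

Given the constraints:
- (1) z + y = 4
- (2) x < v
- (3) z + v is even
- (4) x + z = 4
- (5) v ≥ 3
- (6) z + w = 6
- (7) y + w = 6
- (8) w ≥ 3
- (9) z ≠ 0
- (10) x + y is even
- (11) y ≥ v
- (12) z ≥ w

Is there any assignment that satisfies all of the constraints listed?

Unsatisfiable

From constraints 8 and 12: z ≥ w ≥ 3. From constraints 5 and 11: y ≥ v ≥ 3. Hence z + y ≥ 6. But constraint 1 requires z + y = 4, and 4 < 6. Contradiction.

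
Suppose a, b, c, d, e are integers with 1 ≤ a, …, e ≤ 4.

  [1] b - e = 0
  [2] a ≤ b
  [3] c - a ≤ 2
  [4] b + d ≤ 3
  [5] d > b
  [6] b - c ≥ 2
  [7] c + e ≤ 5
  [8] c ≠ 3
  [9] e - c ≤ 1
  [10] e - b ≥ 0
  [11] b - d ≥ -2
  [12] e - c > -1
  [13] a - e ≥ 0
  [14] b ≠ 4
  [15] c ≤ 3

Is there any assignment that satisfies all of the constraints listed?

Unsatisfiable

Constraints 6, 9, and 10 give b − c ≥ 2, c − e ≥ -1, e − b ≥ 0.
Adding all 3 inequalities: the left sides telescope to 0, and the right sides sum to 2 + (-1) + 0 = 1. So 0 ≥ 1, which is false.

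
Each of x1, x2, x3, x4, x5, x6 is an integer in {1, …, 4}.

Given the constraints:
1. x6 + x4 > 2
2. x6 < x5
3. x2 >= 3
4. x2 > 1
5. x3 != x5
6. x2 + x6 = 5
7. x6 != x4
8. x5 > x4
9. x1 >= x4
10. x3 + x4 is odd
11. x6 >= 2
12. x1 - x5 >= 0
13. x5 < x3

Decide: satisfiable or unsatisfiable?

Try x1 = 3, x2 = 3, x3 = 4, x4 = 1, x5 = 3, x6 = 2.
Check constraint 1: x6 + x4 = 3; constraint 6: x2 + x6 = 5. The remaining constraints are straightforward to verify.

Satisfiable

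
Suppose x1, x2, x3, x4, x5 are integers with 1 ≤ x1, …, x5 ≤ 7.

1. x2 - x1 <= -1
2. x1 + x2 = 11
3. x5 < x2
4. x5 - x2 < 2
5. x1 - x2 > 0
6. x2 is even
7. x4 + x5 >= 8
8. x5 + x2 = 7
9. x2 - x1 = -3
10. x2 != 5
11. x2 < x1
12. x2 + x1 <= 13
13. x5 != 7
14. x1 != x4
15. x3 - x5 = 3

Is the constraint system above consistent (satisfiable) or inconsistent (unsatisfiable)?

Satisfiable

Take x1 = 7, x2 = 4, x3 = 6, x4 = 6, x5 = 3. Then constraint 1: x2 - x1 = -3; constraint 2: x1 + x2 = 11; constraint 4: x5 - x2 = -1, and every other listed constraint is also met.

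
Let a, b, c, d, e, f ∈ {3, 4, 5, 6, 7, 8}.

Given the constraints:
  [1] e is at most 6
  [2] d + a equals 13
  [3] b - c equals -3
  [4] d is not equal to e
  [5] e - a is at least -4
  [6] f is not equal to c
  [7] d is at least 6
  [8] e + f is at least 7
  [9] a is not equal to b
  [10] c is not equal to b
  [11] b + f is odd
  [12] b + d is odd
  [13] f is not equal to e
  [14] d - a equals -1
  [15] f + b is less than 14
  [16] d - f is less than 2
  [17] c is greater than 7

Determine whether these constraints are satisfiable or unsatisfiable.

The assignment a = 7, b = 5, c = 8, d = 6, e = 4, f = 6 works:
  constraint 2 holds since d + a = 13.
  constraint 3 holds since b - c = -3.
The rest check out directly.

Satisfiable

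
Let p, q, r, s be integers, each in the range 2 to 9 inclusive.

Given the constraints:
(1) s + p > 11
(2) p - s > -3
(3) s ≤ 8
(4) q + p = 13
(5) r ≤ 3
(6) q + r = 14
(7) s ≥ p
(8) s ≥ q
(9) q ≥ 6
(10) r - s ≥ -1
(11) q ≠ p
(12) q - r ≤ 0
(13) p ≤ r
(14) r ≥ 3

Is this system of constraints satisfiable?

Unsatisfiable

From constraints 3 and 8: q ≤ s ≤ 8. From constraints 5 and 13: p ≤ r ≤ 3. Hence q + p ≤ 11. But constraint 4 requires q + p = 13, and 13 > 11. Contradiction.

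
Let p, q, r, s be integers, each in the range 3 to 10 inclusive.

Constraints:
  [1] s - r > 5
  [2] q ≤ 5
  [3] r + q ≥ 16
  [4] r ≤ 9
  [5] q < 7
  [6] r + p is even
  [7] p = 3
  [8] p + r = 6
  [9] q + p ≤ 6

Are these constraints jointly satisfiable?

From constraint 4: r ≤ 9. From constraint 2: q ≤ 5. Hence r + q ≤ 14. But constraint 3 requires r + q ≥ 16, and 16 > 14. Contradiction.

Unsatisfiable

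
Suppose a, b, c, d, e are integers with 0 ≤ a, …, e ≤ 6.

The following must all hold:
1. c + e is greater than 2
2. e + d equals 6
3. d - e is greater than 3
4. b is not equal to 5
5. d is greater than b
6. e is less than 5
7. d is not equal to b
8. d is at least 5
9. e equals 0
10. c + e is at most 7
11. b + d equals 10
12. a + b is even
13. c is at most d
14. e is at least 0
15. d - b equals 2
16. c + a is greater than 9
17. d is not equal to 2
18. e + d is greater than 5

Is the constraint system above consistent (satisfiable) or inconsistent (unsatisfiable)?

Try a = 6, b = 4, c = 5, d = 6, e = 0.
Check constraint 1: c + e = 5; constraint 2: e + d = 6; constraint 3: d - e = 6. The remaining constraints are straightforward to verify.

Satisfiable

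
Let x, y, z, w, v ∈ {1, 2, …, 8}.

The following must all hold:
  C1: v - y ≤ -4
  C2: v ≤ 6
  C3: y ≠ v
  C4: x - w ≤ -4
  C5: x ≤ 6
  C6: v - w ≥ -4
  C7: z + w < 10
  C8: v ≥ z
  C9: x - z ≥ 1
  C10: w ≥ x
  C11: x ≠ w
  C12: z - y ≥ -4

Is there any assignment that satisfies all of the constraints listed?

Unsatisfiable

Constraints 1, 4, 6, 9, and 12 give w − x ≥ 4, x − z ≥ 1, z − y ≥ -4, y − v ≥ 4, v − w ≥ -4.
Adding all 5 inequalities: the left sides telescope to 0, and the right sides sum to 4 + 1 + (-4) + 4 + (-4) = 1. So 0 ≥ 1, which is false.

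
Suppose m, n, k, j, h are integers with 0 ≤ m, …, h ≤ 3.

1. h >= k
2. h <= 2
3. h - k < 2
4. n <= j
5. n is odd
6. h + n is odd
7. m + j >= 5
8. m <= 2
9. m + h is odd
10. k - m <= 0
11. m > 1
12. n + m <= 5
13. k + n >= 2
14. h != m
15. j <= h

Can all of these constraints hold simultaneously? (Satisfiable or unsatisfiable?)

From constraint 8: m ≤ 2. From constraints 2 and 15: j ≤ h ≤ 2. Hence m + j ≤ 4. But constraint 7 requires m + j ≥ 5, and 5 > 4. Contradiction.

Unsatisfiable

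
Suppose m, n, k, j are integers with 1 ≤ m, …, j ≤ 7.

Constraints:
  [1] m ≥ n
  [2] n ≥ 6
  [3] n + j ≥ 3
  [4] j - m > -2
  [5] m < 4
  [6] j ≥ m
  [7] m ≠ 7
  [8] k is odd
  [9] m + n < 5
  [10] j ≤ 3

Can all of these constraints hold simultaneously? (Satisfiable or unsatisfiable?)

From constraints 1 and 2: m ≥ n and n ≥ 6, so m ≥ 6. From constraints 6 and 10: m ≤ j and j ≤ 3, so m ≤ 3. But 3 < 6, so no value of m works.

Unsatisfiable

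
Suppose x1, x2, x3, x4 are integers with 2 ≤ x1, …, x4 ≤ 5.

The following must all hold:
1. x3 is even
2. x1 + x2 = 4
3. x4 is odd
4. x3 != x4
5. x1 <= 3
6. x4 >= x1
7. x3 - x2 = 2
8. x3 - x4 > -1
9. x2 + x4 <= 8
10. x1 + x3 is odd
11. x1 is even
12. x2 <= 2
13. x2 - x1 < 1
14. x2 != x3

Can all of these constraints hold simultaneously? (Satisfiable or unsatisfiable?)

Constraint 11 makes x1 even and constraint 1 makes x3 even, so x1 + x3 must be even. Constraint 10 says x1 + x3 is odd — contradiction.

Unsatisfiable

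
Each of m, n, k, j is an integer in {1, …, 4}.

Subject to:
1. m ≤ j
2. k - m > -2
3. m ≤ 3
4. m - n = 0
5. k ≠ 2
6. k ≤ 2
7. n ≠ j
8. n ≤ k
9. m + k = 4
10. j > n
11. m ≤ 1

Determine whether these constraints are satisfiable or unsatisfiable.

From constraint 11: m ≤ 1. From constraint 6: k ≤ 2. Hence m + k ≤ 3. But constraint 9 requires m + k = 4, and 4 > 3. Contradiction.

Unsatisfiable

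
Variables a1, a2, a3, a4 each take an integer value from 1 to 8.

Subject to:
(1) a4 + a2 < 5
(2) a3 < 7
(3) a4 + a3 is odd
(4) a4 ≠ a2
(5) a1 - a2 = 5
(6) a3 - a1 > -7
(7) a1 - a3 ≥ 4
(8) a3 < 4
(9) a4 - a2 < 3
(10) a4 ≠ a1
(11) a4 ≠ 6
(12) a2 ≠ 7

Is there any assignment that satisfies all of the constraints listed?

Satisfiable

One satisfying assignment is a1 = 6, a2 = 1, a3 = 2, a4 = 3.
For the less obvious constraints — constraint 1: a4 + a2 = 4; constraint 5: a1 - a2 = 5; constraint 6: a3 - a1 = -4 — and the others hold by inspection.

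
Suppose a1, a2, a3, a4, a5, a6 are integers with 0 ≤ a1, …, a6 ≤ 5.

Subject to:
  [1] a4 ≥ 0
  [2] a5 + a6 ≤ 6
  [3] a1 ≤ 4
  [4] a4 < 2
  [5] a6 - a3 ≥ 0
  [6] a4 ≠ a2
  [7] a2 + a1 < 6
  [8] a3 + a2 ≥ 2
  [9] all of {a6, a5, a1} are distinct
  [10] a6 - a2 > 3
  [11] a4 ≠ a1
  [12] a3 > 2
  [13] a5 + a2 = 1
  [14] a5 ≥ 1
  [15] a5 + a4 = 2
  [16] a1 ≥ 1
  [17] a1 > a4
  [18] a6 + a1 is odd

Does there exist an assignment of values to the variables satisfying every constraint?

Satisfiable

One satisfying assignment is a1 = 3, a2 = 0, a3 = 3, a4 = 1, a5 = 1, a6 = 4.
For the less obvious constraints — constraint 2: a5 + a6 = 5; constraint 5: a6 - a3 = 1 — and the others hold by inspection.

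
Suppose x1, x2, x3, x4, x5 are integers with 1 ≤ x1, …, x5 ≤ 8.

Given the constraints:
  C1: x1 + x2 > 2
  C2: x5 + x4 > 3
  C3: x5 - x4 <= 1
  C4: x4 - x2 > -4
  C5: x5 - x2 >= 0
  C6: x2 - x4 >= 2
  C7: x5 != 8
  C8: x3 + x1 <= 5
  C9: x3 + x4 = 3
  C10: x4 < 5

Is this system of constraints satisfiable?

Unsatisfiable

Constraints 3, 5, and 6 give x4 − x5 ≥ -1, x5 − x2 ≥ 0, x2 − x4 ≥ 2.
Adding all 3 inequalities: the left sides telescope to 0, and the right sides sum to (-1) + 0 + 2 = 1. So 0 ≥ 1, which is false.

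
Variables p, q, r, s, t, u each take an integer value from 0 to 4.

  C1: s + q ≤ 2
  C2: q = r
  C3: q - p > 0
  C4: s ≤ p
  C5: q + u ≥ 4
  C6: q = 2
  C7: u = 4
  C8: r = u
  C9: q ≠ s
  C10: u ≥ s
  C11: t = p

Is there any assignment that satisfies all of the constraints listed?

Unsatisfiable

Constraint 6 fixes q = 2 and constraint 7 fixes u = 4. Constraints 2 and 8 give q = r = u, so q = u. But 2 ≠ 4 — contradiction.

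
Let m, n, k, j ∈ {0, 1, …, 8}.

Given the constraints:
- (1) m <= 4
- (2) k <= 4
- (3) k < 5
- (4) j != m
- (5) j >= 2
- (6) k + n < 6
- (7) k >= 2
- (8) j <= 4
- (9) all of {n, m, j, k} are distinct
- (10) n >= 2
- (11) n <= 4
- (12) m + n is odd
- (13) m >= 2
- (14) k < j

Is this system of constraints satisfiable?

Unsatisfiable

Constraints 1, 2, 5, 7, 8, 10, 11, and 13 confine each of n, m, j, k to the 3 values {2, …, 4}.
Constraint 9 requires all 4 of them to be distinct, but only 3 values are available — impossible by the pigeonhole principle.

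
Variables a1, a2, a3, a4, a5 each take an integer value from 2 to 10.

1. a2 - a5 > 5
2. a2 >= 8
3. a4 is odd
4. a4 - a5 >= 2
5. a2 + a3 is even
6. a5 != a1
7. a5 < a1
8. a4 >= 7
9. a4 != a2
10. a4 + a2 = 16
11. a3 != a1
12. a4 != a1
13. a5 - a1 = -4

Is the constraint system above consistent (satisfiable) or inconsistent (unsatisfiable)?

Satisfiable

One satisfying assignment is a1 = 6, a2 = 9, a3 = 3, a4 = 7, a5 = 2.
For the less obvious constraints — constraint 1: a2 - a5 = 7; constraint 4: a4 - a5 = 5; constraint 10: a4 + a2 = 16 — and the others hold by inspection.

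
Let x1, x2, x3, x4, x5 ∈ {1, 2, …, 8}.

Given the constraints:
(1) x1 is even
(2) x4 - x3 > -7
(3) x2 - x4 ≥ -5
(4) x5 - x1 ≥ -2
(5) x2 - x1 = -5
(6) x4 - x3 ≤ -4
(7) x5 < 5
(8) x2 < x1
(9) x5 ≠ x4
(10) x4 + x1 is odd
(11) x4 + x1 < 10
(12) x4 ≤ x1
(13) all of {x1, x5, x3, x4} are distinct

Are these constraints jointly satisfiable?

One satisfying assignment is x1 = 6, x2 = 1, x3 = 8, x4 = 3, x5 = 4.
For the less obvious constraints — constraint 2: x4 - x3 = -5; constraint 3: x2 - x4 = -2; constraint 4: x5 - x1 = -2 — and the others hold by inspection.

Satisfiable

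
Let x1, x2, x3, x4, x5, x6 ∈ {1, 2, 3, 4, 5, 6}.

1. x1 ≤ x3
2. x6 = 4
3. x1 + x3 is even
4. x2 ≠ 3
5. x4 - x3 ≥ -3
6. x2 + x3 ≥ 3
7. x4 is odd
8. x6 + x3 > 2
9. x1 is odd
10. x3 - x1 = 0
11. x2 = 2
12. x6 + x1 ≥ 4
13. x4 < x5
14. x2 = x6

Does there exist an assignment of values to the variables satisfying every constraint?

Constraint 11 fixes x2 = 2 and constraint 2 fixes x6 = 4, but constraint 14 requires x2 = x6. Since 2 ≠ 4, contradiction.

Unsatisfiable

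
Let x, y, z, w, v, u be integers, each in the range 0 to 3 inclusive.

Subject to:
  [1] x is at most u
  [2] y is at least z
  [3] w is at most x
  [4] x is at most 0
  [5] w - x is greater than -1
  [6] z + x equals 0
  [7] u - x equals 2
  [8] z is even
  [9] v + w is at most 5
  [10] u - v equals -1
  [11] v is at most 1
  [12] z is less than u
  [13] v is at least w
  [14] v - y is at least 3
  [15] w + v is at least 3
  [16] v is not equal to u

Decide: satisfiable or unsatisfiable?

Unsatisfiable

From constraints 3 and 4: w ≤ x ≤ 0. From constraint 11: v ≤ 1. Hence w + v ≤ 1. But constraint 15 requires w + v ≥ 3, and 3 > 1. Contradiction.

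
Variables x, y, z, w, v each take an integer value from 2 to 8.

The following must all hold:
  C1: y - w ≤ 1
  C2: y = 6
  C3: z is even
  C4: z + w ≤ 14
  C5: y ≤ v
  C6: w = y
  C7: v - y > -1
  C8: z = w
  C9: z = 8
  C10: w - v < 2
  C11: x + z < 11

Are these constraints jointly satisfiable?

Constraint 9 fixes z = 8 and constraint 2 fixes y = 6. Constraints 6 and 8 give z = w = y, so z = y. But 8 ≠ 6 — contradiction.

Unsatisfiable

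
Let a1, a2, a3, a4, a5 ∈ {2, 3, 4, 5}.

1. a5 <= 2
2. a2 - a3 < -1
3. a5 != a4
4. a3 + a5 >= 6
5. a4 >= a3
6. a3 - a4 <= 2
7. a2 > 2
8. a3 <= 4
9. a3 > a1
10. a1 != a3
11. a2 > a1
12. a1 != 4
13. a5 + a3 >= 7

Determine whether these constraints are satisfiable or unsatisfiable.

From constraint 1: a5 ≤ 2. From constraint 8: a3 ≤ 4. Hence a5 + a3 ≤ 6. But constraint 13 requires a5 + a3 ≥ 7, and 7 > 6. Contradiction.

Unsatisfiable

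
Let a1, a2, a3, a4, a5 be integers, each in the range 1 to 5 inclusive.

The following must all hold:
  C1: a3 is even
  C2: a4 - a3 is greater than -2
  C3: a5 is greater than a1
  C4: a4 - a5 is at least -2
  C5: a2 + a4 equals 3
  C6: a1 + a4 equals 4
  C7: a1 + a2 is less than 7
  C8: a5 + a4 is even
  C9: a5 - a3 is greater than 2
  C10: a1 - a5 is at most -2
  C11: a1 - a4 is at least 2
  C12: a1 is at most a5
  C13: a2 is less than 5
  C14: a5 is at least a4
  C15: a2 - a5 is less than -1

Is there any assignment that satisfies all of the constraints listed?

Unsatisfiable

Constraints 4, 10, and 11 give a5 − a1 ≥ 2, a1 − a4 ≥ 2, a4 − a5 ≥ -2.
Adding all 3 inequalities: the left sides telescope to 0, and the right sides sum to 2 + 2 + (-2) = 2. So 0 ≥ 2, which is false.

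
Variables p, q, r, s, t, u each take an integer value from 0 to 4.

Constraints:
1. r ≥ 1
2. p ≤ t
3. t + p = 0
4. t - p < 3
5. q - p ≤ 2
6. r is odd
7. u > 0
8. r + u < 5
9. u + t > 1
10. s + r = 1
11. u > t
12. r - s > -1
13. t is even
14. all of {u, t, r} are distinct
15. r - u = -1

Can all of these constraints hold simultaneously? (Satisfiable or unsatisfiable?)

Satisfiable

One satisfying assignment is p = 0, q = 2, r = 1, s = 0, t = 0, u = 2.
For the less obvious constraints — constraint 3: t + p = 0; constraint 4: t - p = 0; constraint 5: q - p = 2 — and the others hold by inspection.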